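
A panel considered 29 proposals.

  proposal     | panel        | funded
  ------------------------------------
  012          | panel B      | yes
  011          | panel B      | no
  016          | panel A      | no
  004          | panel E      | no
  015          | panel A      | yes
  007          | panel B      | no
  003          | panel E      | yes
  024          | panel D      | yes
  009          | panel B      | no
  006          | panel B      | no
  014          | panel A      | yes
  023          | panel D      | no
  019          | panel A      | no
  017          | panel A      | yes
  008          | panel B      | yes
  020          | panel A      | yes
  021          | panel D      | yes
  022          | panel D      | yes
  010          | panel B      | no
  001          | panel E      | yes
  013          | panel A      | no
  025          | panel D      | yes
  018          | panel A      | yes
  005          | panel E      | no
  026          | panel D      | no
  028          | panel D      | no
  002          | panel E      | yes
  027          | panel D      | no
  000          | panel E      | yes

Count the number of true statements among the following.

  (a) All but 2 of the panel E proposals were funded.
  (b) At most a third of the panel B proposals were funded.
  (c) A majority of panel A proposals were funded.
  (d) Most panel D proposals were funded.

(a) panel E: |A| = 6, |A ∩ B| = 4; needs |A ∖ B| = 2 — true.
(b) panel B: |A| = 7, |A ∩ B| = 2; needs |A ∩ B| / |A| ≤ 1/3 — true.
(c) panel A: |A| = 8, |A ∩ B| = 5; needs |A ∩ B| > |A ∖ B| — true.
(d) panel D: |A| = 8, |A ∩ B| = 4; needs |A ∩ B| > |A ∖ B| — false.

3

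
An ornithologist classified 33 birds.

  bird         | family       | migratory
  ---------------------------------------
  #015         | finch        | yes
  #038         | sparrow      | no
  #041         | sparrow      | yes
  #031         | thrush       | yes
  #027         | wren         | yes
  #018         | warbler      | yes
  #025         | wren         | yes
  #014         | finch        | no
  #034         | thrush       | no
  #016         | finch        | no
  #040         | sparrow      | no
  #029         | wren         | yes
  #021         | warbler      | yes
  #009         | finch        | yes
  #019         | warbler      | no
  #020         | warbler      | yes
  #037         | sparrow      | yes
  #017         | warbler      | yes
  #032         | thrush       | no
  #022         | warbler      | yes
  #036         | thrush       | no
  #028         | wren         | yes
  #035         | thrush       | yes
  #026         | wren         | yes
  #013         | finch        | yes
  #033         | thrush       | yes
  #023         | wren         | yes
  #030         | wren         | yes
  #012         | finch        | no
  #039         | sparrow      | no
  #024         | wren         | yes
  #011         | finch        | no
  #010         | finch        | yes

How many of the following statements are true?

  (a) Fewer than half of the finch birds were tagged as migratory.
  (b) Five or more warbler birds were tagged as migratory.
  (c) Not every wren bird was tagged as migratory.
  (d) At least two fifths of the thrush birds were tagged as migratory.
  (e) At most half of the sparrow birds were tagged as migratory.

3

(a) finch: |A| = 8, |A ∩ B| = 4; needs |A ∩ B| < |A ∖ B| — false.
(b) warbler: |A| = 6, |A ∩ B| = 5; needs |A ∩ B| ≥ 5 — true.
(c) wren: |A| = 8, |A ∩ B| = 8; needs A ⊄ B (|A ∖ B| ≥ 1) — false.
(d) thrush: |A| = 6, |A ∩ B| = 3; needs |A ∩ B| / |A| ≥ 2/5 — true.
(e) sparrow: |A| = 5, |A ∩ B| = 2; needs |A ∩ B| ≤ |A ∖ B| — true.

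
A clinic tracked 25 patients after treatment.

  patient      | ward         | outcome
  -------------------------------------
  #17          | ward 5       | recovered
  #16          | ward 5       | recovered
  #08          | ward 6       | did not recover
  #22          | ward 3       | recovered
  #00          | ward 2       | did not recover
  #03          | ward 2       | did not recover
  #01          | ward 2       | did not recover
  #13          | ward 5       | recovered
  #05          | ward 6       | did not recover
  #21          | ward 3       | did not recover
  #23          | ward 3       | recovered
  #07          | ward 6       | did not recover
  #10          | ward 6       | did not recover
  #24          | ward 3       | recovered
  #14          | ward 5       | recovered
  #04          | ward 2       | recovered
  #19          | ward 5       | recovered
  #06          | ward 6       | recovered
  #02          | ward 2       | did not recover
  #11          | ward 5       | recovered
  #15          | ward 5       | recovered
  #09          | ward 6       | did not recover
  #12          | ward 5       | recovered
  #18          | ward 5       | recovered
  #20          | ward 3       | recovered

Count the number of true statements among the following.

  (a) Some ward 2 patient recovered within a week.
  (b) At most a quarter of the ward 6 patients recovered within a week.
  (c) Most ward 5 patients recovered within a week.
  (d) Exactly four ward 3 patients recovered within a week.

4

(a) ward 2: |A| = 5, |A ∩ B| = 1; needs A ∩ B ≠ ∅ (|A ∩ B| ≥ 1) — true.
(b) ward 6: |A| = 6, |A ∩ B| = 1; needs |A ∩ B| / |A| ≤ 1/4 — true.
(c) ward 5: |A| = 9, |A ∩ B| = 9; needs |A ∩ B| > |A ∖ B| — true.
(d) ward 3: |A| = 5, |A ∩ B| = 4; needs |A ∩ B| = 4 — true.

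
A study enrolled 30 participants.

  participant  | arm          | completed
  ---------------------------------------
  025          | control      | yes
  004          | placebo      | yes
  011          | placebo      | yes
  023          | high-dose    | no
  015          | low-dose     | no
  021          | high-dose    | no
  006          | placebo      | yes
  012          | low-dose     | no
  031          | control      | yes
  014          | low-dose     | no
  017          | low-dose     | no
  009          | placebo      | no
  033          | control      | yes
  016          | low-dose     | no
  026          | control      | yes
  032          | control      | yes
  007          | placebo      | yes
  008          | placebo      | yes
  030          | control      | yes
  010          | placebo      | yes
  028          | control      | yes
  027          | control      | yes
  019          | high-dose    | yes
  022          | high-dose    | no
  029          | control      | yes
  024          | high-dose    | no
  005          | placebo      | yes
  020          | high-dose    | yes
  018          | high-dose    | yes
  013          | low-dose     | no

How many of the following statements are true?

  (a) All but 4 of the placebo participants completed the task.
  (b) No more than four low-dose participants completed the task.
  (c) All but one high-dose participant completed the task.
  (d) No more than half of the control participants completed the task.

(a) placebo: |A| = 8, |A ∩ B| = 7; needs |A ∖ B| = 4 — false.
(b) low-dose: |A| = 6, |A ∩ B| = 0; needs |A ∩ B| ≤ 4 — true.
(c) high-dose: |A| = 7, |A ∩ B| = 3; needs |A ∖ B| = 1 — false.
(d) control: |A| = 9, |A ∩ B| = 9; needs |A ∩ B| ≤ |A ∖ B| — false.

1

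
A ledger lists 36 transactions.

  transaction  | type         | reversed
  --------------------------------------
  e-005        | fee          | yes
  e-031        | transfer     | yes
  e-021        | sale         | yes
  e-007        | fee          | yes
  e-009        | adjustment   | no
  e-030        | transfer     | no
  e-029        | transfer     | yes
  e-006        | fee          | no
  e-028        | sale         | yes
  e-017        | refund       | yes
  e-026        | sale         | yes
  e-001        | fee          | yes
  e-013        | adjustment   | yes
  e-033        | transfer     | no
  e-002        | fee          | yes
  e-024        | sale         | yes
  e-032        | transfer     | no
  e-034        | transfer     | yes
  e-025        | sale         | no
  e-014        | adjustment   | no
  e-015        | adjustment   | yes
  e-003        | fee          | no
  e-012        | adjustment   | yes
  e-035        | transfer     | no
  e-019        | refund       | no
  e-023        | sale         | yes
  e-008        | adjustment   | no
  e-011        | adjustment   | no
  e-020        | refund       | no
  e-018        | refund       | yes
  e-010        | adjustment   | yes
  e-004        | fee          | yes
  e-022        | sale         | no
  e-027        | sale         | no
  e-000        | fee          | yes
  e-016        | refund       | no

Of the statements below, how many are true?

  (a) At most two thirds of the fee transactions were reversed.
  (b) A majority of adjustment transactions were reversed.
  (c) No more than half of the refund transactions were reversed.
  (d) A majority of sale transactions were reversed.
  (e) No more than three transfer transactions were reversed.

3

(a) fee: |A| = 8, |A ∩ B| = 6; needs |A ∩ B| / |A| ≤ 2/3 — false.
(b) adjustment: |A| = 8, |A ∩ B| = 4; needs |A ∩ B| > |A ∖ B| — false.
(c) refund: |A| = 5, |A ∩ B| = 2; needs |A ∩ B| ≤ |A ∖ B| — true.
(d) sale: |A| = 8, |A ∩ B| = 5; needs |A ∩ B| > |A ∖ B| — true.
(e) transfer: |A| = 7, |A ∩ B| = 3; needs |A ∩ B| ≤ 3 — true.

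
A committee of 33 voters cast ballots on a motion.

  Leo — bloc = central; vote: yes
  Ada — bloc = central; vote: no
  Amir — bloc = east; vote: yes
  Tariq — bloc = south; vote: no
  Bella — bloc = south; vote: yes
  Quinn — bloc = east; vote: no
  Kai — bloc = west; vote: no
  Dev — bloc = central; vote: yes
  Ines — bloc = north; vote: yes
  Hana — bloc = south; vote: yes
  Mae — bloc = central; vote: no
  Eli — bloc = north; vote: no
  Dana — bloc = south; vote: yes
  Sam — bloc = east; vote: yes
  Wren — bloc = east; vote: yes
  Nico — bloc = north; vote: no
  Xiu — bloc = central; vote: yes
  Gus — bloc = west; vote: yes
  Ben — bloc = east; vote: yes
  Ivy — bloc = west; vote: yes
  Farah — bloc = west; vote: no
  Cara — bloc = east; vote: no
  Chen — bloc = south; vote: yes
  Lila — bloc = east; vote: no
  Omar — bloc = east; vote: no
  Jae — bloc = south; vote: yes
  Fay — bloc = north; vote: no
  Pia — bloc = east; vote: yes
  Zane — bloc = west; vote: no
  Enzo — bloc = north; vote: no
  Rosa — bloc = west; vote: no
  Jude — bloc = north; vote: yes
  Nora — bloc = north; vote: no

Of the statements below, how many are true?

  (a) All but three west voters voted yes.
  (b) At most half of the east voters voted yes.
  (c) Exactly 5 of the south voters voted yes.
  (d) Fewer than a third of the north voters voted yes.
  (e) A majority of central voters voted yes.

3

(a) west: |A| = 6, |A ∩ B| = 2; needs |A ∖ B| = 3 — false.
(b) east: |A| = 9, |A ∩ B| = 5; needs |A ∩ B| ≤ |A ∖ B| — false.
(c) south: |A| = 6, |A ∩ B| = 5; needs |A ∩ B| = 5 — true.
(d) north: |A| = 7, |A ∩ B| = 2; needs |A ∩ B| / |A| < 1/3 — true.
(e) central: |A| = 5, |A ∩ B| = 3; needs |A ∩ B| > |A ∖ B| — true.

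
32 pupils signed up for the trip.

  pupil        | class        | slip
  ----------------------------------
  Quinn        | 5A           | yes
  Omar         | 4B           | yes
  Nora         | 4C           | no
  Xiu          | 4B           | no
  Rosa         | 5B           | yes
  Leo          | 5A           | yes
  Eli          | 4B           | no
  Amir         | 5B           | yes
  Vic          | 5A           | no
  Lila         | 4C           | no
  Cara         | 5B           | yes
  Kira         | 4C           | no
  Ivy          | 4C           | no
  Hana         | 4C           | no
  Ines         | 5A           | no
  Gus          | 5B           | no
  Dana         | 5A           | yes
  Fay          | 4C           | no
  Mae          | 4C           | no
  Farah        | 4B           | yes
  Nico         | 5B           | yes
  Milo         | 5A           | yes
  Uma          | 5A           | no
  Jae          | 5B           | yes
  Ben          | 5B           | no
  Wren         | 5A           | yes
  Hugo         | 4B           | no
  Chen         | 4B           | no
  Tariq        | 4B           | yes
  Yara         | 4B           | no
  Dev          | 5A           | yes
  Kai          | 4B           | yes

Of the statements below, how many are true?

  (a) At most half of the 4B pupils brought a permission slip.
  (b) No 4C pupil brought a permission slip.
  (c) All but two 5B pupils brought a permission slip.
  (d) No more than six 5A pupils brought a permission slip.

(a) 4B: |A| = 9, |A ∩ B| = 4; needs |A ∩ B| ≤ |A ∖ B| — true.
(b) 4C: |A| = 7, |A ∩ B| = 0; needs A ∩ B = ∅ (|A ∩ B| = 0) — true.
(c) 5B: |A| = 7, |A ∩ B| = 5; needs |A ∖ B| = 2 — true.
(d) 5A: |A| = 9, |A ∩ B| = 6; needs |A ∩ B| ≤ 6 — true.

4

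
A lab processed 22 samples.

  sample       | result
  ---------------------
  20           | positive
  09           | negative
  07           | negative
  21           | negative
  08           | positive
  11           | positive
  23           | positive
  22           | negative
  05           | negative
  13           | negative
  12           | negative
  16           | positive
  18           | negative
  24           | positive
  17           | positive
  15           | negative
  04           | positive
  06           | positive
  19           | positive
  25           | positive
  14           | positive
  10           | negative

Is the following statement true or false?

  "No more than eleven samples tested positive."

False

'No more than eleven samples tested positive' holds iff |A ∩ B| ≤ 11.
|A| = 22, |A ∩ B| = 12, |A ∖ B| = 10.
|A ∩ B| = 12, so the statement is false.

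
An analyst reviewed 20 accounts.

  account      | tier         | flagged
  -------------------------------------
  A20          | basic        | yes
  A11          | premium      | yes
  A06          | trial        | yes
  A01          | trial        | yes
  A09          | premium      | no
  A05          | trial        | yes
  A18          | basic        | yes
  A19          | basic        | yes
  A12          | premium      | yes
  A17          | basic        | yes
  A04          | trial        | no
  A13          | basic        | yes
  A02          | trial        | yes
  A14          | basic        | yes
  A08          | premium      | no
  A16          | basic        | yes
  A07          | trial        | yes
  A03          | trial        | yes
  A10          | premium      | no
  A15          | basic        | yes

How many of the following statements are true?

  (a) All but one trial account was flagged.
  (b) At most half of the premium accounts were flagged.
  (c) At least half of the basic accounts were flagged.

(a) trial: |A| = 7, |A ∩ B| = 6; needs |A ∖ B| = 1 — true.
(b) premium: |A| = 5, |A ∩ B| = 2; needs |A ∩ B| ≤ |A ∖ B| — true.
(c) basic: |A| = 8, |A ∩ B| = 8; needs |A ∩ B| ≥ |A ∖ B| — true.

3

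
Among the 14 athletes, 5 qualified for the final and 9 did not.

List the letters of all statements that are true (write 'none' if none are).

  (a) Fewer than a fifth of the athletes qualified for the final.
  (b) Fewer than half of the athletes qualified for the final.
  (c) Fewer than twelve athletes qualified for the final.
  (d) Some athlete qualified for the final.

|A| = 14, |A ∩ B| = 5, |A ∖ B| = 9.
(a) |A ∩ B| / |A| < 1/5: fails.
(b) |A ∩ B| < |A ∖ B|: holds.
(c) |A ∩ B| < 12: holds.
(d) A ∩ B ≠ ∅ (|A ∩ B| ≥ 1): holds.

(b), (c), (d)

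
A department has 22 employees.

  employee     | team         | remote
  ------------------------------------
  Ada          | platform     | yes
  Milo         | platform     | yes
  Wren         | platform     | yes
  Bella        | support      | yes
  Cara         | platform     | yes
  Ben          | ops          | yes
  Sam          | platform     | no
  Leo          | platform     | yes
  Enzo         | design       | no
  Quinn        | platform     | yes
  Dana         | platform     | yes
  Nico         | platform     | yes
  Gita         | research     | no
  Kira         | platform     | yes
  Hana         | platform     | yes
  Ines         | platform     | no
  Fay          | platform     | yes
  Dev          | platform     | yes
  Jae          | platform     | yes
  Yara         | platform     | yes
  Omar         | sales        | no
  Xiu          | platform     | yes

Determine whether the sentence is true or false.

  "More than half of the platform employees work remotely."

True

Truth condition: |A ∩ B| > |A ∖ B|.
|A| = 17, |A ∩ B| = 15, |A ∖ B| = 2.
15 > 2, so the statement is true.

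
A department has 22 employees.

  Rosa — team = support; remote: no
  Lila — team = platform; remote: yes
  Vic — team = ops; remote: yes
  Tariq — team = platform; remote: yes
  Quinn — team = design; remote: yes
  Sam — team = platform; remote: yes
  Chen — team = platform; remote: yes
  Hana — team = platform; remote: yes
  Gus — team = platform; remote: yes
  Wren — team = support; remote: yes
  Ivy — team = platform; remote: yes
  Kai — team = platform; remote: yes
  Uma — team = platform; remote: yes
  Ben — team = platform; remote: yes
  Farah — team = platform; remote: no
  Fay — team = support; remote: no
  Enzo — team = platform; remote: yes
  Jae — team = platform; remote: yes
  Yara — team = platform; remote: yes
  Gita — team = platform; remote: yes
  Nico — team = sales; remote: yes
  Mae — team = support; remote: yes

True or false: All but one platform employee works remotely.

True

'All but one platform employee works remotely' holds iff |A ∖ B| = 1.
|A| = 15, |A ∩ B| = 14, |A ∖ B| = 1.
|A ∖ B| = 1, so the statement is true.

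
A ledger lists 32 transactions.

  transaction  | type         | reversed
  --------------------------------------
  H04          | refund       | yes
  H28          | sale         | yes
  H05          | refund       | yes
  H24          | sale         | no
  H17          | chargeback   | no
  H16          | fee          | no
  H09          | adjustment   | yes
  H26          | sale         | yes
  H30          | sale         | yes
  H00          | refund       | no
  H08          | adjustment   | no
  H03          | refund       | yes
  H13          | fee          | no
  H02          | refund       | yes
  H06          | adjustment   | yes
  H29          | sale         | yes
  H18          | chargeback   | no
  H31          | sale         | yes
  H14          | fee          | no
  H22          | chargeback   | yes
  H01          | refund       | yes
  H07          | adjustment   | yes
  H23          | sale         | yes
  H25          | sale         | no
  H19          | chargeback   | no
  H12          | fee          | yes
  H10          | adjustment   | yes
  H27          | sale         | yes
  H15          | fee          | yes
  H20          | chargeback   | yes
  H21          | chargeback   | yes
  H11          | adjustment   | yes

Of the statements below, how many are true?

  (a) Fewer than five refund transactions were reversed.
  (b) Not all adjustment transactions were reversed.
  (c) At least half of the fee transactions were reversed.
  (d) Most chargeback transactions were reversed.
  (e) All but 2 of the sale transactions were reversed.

(a) refund: |A| = 6, |A ∩ B| = 5; needs |A ∩ B| < 5 — false.
(b) adjustment: |A| = 6, |A ∩ B| = 5; needs A ⊄ B (|A ∖ B| ≥ 1) — true.
(c) fee: |A| = 5, |A ∩ B| = 2; needs |A ∩ B| ≥ |A ∖ B| — false.
(d) chargeback: |A| = 6, |A ∩ B| = 3; needs |A ∩ B| > |A ∖ B| — false.
(e) sale: |A| = 9, |A ∩ B| = 7; needs |A ∖ B| = 2 — true.

2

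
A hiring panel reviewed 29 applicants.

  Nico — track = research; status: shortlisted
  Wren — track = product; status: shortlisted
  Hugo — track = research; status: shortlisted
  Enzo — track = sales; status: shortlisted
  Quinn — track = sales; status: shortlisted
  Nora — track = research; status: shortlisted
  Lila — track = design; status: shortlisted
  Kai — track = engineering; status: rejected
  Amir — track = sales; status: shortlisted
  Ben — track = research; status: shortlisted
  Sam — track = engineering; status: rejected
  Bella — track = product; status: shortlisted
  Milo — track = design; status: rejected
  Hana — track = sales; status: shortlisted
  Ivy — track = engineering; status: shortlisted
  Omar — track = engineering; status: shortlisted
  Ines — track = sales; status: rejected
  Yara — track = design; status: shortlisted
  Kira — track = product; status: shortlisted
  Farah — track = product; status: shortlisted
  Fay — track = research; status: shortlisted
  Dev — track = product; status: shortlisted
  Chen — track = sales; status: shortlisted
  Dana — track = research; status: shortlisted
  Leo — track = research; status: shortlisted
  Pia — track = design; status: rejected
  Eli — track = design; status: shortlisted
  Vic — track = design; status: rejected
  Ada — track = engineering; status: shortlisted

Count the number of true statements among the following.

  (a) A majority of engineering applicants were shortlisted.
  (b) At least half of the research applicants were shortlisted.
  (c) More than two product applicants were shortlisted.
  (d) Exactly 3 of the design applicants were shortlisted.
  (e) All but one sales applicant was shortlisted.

(a) engineering: |A| = 5, |A ∩ B| = 3; needs |A ∩ B| > |A ∖ B| — true.
(b) research: |A| = 7, |A ∩ B| = 7; needs |A ∩ B| ≥ |A ∖ B| — true.
(c) product: |A| = 5, |A ∩ B| = 5; needs |A ∩ B| > 2 — true.
(d) design: |A| = 6, |A ∩ B| = 3; needs |A ∩ B| = 3 — true.
(e) sales: |A| = 6, |A ∩ B| = 5; needs |A ∖ B| = 1 — true.

5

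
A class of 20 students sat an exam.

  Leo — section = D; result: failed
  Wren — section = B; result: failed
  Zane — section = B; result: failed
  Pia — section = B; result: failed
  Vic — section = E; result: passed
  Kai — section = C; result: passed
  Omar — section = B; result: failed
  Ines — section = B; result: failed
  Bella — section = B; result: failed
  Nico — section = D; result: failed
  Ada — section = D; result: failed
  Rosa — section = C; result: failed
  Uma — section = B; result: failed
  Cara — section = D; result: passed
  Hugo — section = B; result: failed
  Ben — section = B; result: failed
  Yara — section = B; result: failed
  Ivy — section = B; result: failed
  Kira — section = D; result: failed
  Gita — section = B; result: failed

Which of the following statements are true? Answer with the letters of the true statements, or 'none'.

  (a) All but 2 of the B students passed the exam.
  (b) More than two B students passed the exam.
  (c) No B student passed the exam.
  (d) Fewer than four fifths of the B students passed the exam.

|A| = 12, |A ∩ B| = 0, |A ∖ B| = 12.
(a) |A ∖ B| = 2: fails.
(b) |A ∩ B| > 2: fails.
(c) A ∩ B = ∅ (|A ∩ B| = 0): holds.
(d) |A ∩ B| / |A| < 4/5: holds.

(c), (d)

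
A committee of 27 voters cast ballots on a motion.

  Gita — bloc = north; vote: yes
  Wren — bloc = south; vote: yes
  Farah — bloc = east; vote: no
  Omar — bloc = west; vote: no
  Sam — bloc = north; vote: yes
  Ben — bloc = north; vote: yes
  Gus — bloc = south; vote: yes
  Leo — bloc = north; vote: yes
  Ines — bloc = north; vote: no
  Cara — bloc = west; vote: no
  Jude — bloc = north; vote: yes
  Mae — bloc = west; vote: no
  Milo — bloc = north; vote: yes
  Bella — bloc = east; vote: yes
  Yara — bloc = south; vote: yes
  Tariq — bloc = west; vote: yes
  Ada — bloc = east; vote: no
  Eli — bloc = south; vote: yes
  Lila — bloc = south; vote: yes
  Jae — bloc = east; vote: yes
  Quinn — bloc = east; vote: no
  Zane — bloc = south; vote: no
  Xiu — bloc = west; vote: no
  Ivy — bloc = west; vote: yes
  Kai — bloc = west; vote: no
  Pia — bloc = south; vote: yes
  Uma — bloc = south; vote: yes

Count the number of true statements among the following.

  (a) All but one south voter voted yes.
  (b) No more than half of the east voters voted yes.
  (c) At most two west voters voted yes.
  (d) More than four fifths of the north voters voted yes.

(a) south: |A| = 8, |A ∩ B| = 7; needs |A ∖ B| = 1 — true.
(b) east: |A| = 5, |A ∩ B| = 2; needs |A ∩ B| ≤ |A ∖ B| — true.
(c) west: |A| = 7, |A ∩ B| = 2; needs |A ∩ B| ≤ 2 — true.
(d) north: |A| = 7, |A ∩ B| = 6; needs |A ∩ B| / |A| > 4/5 — true.

4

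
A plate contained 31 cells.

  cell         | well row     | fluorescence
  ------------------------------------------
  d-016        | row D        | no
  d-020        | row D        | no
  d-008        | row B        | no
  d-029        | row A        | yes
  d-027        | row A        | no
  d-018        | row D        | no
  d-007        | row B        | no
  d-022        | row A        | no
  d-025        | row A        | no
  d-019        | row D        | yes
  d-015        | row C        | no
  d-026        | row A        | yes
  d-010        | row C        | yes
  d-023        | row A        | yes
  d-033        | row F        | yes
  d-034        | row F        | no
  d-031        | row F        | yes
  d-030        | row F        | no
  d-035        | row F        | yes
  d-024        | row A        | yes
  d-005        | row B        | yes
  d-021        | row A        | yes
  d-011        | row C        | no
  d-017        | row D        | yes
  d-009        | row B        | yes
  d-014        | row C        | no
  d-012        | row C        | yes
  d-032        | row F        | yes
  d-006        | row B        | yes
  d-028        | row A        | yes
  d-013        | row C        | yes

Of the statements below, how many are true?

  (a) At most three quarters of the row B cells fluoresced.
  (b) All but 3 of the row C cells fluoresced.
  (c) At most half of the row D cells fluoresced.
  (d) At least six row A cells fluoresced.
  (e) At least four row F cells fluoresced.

5

(a) row B: |A| = 5, |A ∩ B| = 3; needs |A ∩ B| / |A| ≤ 3/4 — true.
(b) row C: |A| = 6, |A ∩ B| = 3; needs |A ∖ B| = 3 — true.
(c) row D: |A| = 5, |A ∩ B| = 2; needs |A ∩ B| ≤ |A ∖ B| — true.
(d) row A: |A| = 9, |A ∩ B| = 6; needs |A ∩ B| ≥ 6 — true.
(e) row F: |A| = 6, |A ∩ B| = 4; needs |A ∩ B| ≥ 4 — true.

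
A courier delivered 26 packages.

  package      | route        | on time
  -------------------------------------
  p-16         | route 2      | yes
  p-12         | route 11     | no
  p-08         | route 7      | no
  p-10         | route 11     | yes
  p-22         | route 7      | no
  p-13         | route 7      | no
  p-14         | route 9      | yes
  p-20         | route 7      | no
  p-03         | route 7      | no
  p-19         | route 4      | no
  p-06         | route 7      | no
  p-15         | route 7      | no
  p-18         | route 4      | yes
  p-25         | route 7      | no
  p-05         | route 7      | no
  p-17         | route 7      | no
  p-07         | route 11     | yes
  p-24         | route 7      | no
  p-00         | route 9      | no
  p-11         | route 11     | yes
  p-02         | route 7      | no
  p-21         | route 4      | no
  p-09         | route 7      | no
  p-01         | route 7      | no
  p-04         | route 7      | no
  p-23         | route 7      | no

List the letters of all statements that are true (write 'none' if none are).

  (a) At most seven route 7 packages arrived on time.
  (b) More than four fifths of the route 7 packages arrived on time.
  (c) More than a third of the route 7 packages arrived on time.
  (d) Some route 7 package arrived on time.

|A| = 16, |A ∩ B| = 0, |A ∖ B| = 16.
(a) |A ∩ B| ≤ 7: holds.
(b) |A ∩ B| / |A| > 4/5: fails.
(c) |A ∩ B| / |A| > 1/3: fails.
(d) A ∩ B ≠ ∅ (|A ∩ B| ≥ 1): fails.

(a)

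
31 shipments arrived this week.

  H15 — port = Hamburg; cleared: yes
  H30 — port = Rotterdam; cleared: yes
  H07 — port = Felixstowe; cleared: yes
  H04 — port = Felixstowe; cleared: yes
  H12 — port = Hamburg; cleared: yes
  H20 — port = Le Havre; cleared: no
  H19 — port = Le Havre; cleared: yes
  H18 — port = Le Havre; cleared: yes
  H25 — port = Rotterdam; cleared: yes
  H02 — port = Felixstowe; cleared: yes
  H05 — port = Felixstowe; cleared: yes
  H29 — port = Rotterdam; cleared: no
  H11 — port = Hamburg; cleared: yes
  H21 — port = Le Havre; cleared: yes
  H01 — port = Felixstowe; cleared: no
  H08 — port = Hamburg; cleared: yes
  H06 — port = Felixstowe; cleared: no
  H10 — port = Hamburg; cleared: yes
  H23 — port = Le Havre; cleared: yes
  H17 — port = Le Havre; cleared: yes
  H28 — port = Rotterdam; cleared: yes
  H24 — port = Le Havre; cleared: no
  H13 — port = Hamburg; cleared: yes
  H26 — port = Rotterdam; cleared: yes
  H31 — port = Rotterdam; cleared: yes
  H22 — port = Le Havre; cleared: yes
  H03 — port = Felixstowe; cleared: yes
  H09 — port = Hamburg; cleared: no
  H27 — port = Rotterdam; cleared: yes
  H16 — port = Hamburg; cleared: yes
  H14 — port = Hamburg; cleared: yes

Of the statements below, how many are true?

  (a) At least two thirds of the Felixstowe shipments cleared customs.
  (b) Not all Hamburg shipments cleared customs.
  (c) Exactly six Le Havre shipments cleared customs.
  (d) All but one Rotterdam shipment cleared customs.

(a) Felixstowe: |A| = 7, |A ∩ B| = 5; needs |A ∩ B| / |A| ≥ 2/3 — true.
(b) Hamburg: |A| = 9, |A ∩ B| = 8; needs A ⊄ B (|A ∖ B| ≥ 1) — true.
(c) Le Havre: |A| = 8, |A ∩ B| = 6; needs |A ∩ B| = 6 — true.
(d) Rotterdam: |A| = 7, |A ∩ B| = 6; needs |A ∖ B| = 1 — true.

4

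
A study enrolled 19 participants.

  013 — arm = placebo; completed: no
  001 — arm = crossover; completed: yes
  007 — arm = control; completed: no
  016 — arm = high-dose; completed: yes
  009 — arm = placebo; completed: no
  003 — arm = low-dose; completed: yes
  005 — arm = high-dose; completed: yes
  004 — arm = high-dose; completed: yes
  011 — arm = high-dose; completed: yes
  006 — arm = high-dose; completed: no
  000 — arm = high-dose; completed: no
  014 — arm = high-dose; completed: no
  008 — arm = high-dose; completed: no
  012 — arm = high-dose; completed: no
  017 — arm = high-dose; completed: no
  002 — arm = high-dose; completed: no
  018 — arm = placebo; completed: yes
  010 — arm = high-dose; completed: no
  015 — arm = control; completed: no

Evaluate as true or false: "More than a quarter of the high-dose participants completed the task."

True

Truth condition: |A ∩ B| / |A| > 1/4.
A (the restrictor) = {016, 005, 004, 011, 006, 000, 014, 008, 012, 017, 002, 010}, |A| = 12.
A ∩ B = {016, 005, 004, 011}, so |A ∩ B| = 4.
A ∖ B = {006, 000, 014, 008, 012, 017, 002, 010}, so |A ∖ B| = 8.
|A ∩ B|/|A| = 4/12, so the statement is true.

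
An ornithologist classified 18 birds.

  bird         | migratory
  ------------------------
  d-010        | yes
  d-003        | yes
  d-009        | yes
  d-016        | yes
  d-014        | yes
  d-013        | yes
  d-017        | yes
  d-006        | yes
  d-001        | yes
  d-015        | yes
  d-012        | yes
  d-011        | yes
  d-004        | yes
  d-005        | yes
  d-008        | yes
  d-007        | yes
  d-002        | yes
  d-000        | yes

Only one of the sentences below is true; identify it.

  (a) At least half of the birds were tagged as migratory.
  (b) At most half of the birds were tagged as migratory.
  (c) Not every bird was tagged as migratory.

(a)

|A| = 18, |A ∩ B| = 18, |A ∖ B| = 0.
(a) requires |A ∩ B| ≥ |A ∖ B|: true.
(b) requires |A ∩ B| ≤ |A ∖ B|: false.
(c) requires A ⊄ B (|A ∖ B| ≥ 1): false.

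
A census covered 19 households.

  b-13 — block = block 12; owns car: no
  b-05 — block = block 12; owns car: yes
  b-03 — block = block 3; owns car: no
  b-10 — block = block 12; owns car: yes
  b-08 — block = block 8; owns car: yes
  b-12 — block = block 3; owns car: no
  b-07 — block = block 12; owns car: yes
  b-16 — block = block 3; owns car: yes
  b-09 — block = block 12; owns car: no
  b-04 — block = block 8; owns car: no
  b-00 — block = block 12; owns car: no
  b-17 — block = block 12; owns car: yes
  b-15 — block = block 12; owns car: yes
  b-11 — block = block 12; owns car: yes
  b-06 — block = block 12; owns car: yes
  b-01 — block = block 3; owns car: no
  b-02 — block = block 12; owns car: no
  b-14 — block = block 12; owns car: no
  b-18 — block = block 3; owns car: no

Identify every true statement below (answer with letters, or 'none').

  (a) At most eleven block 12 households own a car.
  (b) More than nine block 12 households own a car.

|A| = 12, |A ∩ B| = 7, |A ∖ B| = 5.
(a) |A ∩ B| ≤ 11: holds.
(b) |A ∩ B| > 9: fails.

(a)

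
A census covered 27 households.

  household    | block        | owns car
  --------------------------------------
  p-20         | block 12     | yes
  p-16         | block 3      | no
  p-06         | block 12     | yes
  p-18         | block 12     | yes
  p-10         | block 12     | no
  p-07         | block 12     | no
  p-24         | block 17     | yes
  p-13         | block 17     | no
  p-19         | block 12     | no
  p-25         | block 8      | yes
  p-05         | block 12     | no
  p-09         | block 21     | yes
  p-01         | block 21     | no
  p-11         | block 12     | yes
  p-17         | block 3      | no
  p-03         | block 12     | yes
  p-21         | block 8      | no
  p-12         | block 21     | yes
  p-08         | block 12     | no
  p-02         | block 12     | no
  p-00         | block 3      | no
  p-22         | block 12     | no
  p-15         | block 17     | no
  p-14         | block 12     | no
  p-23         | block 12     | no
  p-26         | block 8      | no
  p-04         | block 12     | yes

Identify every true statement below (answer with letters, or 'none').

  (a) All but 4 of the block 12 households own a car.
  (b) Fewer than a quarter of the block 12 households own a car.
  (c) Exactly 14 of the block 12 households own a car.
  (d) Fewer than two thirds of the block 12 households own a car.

|A| = 15, |A ∩ B| = 6, |A ∖ B| = 9.
(a) |A ∖ B| = 4: fails.
(b) |A ∩ B| / |A| < 1/4: fails.
(c) |A ∩ B| = 14: fails.
(d) |A ∩ B| / |A| < 2/3: holds.

(d)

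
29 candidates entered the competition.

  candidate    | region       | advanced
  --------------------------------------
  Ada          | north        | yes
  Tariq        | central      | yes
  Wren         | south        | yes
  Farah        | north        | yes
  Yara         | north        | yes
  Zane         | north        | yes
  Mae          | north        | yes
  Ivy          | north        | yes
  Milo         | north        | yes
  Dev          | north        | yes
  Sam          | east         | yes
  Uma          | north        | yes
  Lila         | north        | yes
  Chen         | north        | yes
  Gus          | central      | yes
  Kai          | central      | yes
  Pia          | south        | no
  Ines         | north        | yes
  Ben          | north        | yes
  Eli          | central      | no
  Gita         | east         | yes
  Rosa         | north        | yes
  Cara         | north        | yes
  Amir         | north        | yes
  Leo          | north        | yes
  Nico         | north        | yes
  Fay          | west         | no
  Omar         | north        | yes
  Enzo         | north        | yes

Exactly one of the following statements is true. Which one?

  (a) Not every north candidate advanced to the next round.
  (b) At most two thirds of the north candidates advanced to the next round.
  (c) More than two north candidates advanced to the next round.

|A| = 20, |A ∩ B| = 20, |A ∖ B| = 0.
(a) requires A ⊄ B (|A ∖ B| ≥ 1): false.
(b) requires |A ∩ B| / |A| ≤ 2/3: false.
(c) requires |A ∩ B| > 2: true.

(c)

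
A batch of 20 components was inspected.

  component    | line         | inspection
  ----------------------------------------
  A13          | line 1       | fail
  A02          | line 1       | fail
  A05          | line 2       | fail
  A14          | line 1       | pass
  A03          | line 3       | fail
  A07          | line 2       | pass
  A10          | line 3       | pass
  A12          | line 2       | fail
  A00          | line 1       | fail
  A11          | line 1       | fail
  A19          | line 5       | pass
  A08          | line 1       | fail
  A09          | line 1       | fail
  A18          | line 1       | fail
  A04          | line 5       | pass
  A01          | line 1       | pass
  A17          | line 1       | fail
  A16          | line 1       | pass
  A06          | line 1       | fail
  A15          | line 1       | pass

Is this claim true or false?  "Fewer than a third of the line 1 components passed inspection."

True

'Fewer than a third of the line 1 components passed inspection' holds iff |A ∩ B| / |A| < 1/3.
A (the restrictor) = {A13, A02, A14, A00, A11, A08, A09, A18, A01, A17, A16, A06, A15}, |A| = 13.
A ∩ B = {A14, A01, A16, A15}, so |A ∩ B| = 4.
A ∖ B = {A13, A02, A00, A11, A08, A09, A18, A17, A06}, so |A ∖ B| = 9.
|A ∩ B|/|A| = 4/13, so the statement is true.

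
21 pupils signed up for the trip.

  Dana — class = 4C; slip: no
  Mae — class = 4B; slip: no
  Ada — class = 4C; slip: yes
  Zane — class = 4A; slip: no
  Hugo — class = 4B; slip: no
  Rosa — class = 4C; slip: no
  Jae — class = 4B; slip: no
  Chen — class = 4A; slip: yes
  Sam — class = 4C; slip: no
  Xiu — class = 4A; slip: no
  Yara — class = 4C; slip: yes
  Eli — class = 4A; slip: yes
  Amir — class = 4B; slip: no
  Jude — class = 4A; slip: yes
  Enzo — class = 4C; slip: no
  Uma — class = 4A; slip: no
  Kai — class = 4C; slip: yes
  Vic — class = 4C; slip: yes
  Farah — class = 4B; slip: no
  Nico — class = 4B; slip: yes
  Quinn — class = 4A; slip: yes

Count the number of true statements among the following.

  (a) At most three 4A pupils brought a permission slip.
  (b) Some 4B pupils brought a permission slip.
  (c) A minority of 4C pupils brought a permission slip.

1

(a) 4A: |A| = 7, |A ∩ B| = 4; needs |A ∩ B| ≤ 3 — false.
(b) 4B: |A| = 6, |A ∩ B| = 1; needs A ∩ B ≠ ∅ (|A ∩ B| ≥ 1) — true.
(c) 4C: |A| = 8, |A ∩ B| = 4; needs |A ∩ B| < |A ∖ B| — false.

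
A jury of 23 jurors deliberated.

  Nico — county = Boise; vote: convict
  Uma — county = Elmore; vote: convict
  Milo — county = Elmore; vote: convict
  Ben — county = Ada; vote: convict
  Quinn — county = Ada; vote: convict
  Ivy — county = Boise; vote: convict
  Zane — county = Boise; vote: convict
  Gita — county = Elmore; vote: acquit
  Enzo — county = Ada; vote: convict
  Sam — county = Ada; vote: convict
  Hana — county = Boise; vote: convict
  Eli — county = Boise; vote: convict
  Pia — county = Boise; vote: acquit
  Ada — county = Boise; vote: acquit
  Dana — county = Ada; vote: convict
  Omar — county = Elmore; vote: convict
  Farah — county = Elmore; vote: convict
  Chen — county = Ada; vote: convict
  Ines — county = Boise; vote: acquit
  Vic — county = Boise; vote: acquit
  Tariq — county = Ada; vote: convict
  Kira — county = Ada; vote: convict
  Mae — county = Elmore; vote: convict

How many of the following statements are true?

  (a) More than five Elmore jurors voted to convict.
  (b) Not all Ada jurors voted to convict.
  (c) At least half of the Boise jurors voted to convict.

(a) Elmore: |A| = 6, |A ∩ B| = 5; needs |A ∩ B| > 5 — false.
(b) Ada: |A| = 8, |A ∩ B| = 8; needs A ⊄ B (|A ∖ B| ≥ 1) — false.
(c) Boise: |A| = 9, |A ∩ B| = 5; needs |A ∩ B| ≥ |A ∖ B| — true.

1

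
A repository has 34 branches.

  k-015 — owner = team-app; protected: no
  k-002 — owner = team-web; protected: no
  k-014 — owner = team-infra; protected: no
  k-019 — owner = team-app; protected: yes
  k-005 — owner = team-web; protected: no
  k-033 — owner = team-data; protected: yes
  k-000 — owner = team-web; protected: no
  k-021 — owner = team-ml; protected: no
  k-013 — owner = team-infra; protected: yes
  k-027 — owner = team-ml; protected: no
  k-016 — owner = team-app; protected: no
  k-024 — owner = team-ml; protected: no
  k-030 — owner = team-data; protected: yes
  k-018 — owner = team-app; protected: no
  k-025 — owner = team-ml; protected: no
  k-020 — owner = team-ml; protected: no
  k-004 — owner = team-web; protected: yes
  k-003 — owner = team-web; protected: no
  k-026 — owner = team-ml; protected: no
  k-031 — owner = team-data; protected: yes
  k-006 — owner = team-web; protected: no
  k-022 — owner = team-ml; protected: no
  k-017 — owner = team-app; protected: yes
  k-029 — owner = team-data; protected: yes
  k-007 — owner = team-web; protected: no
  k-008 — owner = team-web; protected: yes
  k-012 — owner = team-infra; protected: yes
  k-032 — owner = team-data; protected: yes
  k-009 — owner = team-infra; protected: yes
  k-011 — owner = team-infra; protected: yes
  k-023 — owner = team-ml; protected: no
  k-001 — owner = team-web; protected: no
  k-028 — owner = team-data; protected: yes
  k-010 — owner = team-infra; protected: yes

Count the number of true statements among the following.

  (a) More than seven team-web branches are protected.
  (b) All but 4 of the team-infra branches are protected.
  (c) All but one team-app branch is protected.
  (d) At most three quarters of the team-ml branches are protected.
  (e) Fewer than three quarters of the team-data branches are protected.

1

(a) team-web: |A| = 9, |A ∩ B| = 2; needs |A ∩ B| > 7 — false.
(b) team-infra: |A| = 6, |A ∩ B| = 5; needs |A ∖ B| = 4 — false.
(c) team-app: |A| = 5, |A ∩ B| = 2; needs |A ∖ B| = 1 — false.
(d) team-ml: |A| = 8, |A ∩ B| = 0; needs |A ∩ B| / |A| ≤ 3/4 — true.
(e) team-data: |A| = 6, |A ∩ B| = 6; needs |A ∩ B| / |A| < 3/4 — false.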